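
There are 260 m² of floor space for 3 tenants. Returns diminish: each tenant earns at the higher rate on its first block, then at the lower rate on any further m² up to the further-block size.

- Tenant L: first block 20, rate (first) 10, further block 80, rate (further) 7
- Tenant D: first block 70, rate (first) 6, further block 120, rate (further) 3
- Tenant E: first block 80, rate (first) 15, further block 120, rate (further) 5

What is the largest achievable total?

2430

Treat each block as its own option and order by rate: Tenant E/first 15 > Tenant L/first 10 > Tenant L/second 7 > Tenant D/first 6 > Tenant E/second 5 > Tenant D/second 3.
Fill Tenant E first block (80 at 15) — 180 left.
Fill Tenant L first block (20 at 10) — 160 left.
Fill Tenant L second block (80 at 7) — 80 left.
Tenant D/first (6): +70 — 10 left.
10 remain; put them into Tenant E second at 5.
Total = 15×80 + 10×20 + 7×80 + 6×70 + 5×10 = 2430.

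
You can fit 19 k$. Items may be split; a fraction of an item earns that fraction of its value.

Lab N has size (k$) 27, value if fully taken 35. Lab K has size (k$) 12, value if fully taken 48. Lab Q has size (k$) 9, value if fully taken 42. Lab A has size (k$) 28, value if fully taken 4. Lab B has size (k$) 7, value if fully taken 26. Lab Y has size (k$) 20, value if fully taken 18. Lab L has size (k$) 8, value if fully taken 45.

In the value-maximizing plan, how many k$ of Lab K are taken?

2

Sort by value density: Lab L 45/8≈5.62, Lab Q 42/9≈4.67, Lab K 48/12≈4, Lab B 26/7≈3.71, Lab N 35/27≈1.3, Lab Y 18/20≈0.9, Lab A 4/28≈0.143.
Take all of Lab L (8 k$, value 45) → 11 k$ left.
Take all of Lab Q (9 k$, value 42) → 2 k$ left.
Fill the last 2 k$ with part of Lab K: 2/12 of it earns 8.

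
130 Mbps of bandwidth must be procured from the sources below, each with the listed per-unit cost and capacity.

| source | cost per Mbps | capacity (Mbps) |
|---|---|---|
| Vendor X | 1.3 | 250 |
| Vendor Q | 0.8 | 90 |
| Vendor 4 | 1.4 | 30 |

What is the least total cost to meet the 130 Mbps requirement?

Cheapest first:
Vendor Q at 0.8: take all 90 Mbps → 40 still needed.
Take 40 from Vendor X at 1.3 to finish.
Vendor 4: unused.
Cost = 90×0.8 + 40×1.3 = 124.

124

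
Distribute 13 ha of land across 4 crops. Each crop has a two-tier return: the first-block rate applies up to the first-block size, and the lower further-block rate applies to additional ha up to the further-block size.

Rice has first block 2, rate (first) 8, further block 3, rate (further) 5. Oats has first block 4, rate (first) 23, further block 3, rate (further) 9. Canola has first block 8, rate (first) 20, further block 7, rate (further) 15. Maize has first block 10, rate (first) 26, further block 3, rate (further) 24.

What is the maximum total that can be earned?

332

Treat each block as its own option and order by rate: Maize/first 26 > Maize/second 24 > Oats/first 23 > Canola/first 20 > Canola/second 15 > Oats/second 9 > Rice/first 8 > Rice/second 5.
Maize/first (26): +10 — 3 left.
Fill Maize second block (3 at 24) — 0 left.
Total = 26×10 + 24×3 = 332.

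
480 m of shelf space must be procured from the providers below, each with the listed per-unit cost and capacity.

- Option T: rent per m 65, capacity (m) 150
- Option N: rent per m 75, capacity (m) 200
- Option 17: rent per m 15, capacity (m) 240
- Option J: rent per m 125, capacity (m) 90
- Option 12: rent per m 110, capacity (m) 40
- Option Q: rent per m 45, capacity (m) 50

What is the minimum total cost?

Cheapest first:
Option 17 at 15: take all 240 m ; 240 still needed.
Take 50 from Option Q at 45 ; need 190 more.
Take 150 from Option T at 65 ; need 40 more.
Option N (75): take the remaining 40 ; done.
Option 12, Option J: unused.
Cost = 240×15 + 50×45 + 150×65 + 40×75 = 18600.

18600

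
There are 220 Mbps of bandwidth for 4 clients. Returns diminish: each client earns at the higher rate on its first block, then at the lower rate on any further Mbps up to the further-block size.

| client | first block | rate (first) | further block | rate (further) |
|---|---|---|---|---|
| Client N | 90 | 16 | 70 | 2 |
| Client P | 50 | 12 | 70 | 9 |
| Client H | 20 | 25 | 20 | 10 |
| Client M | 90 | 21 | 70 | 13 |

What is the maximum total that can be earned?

4090

Order all 8 blocks by rate: Client H/T1 25 > Client M/T1 21 > Client N/T1 16 > Client M/T2 13 > Client P/T1 12 > Client H/T2 10 > Client P/T2 9 > Client N/T2 2.
Fill Client H T1 block (20 at 25) ; 200 left.
Client M T1 at 21: fill all 90 ; 110 left.
Fill Client N T1 block (90 at 16) ; 20 left.
Client M/T2: +20 of 70 at 13; pool empty.
Total = 25×20 + 21×90 + 16×90 + 13×20 = 4090.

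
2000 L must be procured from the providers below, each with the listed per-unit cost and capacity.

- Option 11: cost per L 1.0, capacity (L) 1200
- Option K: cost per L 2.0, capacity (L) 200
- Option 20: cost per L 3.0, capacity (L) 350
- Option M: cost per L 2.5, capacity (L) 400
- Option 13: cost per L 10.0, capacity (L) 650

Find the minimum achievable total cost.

Use providers in increasing cost order.
Option 11 (1.0): use full 1200 → 800 L to go.
Take 200 from Option K at 2.0 → need 600 more.
Take 400 from Option M at 2.5 → need 200 more.
Option 20 at 3.0: take 200 of its 350 → requirement met.
Option 13: unused.
Cost = 1200×1.0 + 200×2.0 + 400×2.5 + 200×3.0 = 3200.

3200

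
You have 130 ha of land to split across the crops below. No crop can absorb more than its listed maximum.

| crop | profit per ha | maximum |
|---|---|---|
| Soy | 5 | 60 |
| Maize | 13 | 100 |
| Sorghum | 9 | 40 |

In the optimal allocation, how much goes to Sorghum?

30

Order the crops by profit per ha: Maize 13 > Sorghum 9 > Soy 5.
Give Maize 100 to hit its cap of 100 ; 30 left.
Only 30 left; Sorghum takes them to reach 30.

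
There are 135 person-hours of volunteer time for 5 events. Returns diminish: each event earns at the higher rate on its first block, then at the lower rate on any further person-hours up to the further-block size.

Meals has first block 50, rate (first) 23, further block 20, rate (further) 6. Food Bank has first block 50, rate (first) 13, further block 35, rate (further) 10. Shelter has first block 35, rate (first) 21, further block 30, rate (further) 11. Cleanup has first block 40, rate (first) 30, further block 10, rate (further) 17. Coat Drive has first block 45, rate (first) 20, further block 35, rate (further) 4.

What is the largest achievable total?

Rank every tier by rate: Cleanup/T1 30 > Meals/T1 23 > Shelter/T1 21 > Coat Drive/T1 20 > Cleanup/T2 17 > Food Bank/T1 13 > Shelter/T2 11 > Food Bank/T2 10 > Meals/T2 6 > Coat Drive/T2 4.
Fill Cleanup T1 block (40 at 30) → 95 left.
Meals/T1 (23): +50 → 45 left.
Shelter/T1 (21): +35 → 10 left.
10 remain; put them into Coat Drive T1 at 20.
Total = 30×40 + 23×50 + 21×35 + 20×10 = 3285.

3285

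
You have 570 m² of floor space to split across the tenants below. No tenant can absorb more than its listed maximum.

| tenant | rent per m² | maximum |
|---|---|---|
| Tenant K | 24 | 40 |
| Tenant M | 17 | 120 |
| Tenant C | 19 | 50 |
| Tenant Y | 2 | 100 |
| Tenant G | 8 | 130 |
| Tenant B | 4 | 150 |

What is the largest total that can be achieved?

5750

Order the tenants by rent per m²: Tenant K 24 > Tenant C 19 > Tenant M 17 > Tenant G 8 > Tenant B 4 > Tenant Y 2.
Tenant K: +40 to 40 (cap) → 530 left.
Tenant C: +50 to 50 (cap) → 480 left.
Tenant M takes 120 to reach its cap of 120 → 360 left.
Give Tenant G 130 to hit its cap of 130 → 230 left.
Give Tenant B 150 to hit its cap of 150 → 80 left.
Only 80 left; Tenant Y takes them to reach 80.
Total = 24×40 + 17×120 + 19×50 + 2×80 + 8×130 + 4×150 = 5750.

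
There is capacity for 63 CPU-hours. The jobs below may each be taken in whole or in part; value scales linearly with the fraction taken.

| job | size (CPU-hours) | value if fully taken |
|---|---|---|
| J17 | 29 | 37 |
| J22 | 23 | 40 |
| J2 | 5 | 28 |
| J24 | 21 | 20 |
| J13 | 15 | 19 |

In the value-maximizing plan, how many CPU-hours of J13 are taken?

6

Rank by value-to-size ratio: J2 28/5≈5.6, J22 40/23≈1.74, J17 37/29≈1.28, J13 19/15≈1.27, J24 20/21≈0.952.
J2: take in full, 5 CPU-hours for value 28 → 58 left.
J22: take in full, 23 CPU-hours for value 40 → 35 left.
J17: take in full, 29 CPU-hours for value 37 → 6 left.
Fill the last 6 CPU-hours with part of J13: 6/15 of it earns 7.6.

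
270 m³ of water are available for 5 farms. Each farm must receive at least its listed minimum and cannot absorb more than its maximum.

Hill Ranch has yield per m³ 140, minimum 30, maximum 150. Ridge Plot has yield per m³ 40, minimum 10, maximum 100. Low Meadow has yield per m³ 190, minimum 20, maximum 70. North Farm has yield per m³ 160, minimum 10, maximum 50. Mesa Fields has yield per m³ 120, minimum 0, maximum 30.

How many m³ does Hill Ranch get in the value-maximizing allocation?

Meeting every minimum uses 30+10+20+10+0 = 70 m³, leaving 200.
Rank by yield per m³: Low Meadow 190 > North Farm 160 > Hill Ranch 140 > Mesa Fields 120 > Ridge Plot 40.
Low Meadow: +50 to 70 (cap) ; 150 left.
North Farm takes 40 more to reach its cap of 50 ; 110 left.
Hill Ranch: +110 (room for 120) → 140. Pool exhausted.

140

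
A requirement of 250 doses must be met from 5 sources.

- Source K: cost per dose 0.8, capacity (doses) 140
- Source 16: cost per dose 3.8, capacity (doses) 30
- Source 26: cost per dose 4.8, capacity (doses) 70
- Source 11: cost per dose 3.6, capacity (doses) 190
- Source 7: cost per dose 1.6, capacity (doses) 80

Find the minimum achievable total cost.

348

Use sources in increasing cost order.
Source K at 0.8: take all 140 doses — 110 still needed.
Take 80 from Source 7 at 1.6 — need 30 more.
Take 30 from Source 11 at 3.6 to finish.
Source 16, Source 26: unused.
Cost = 140×0.8 + 80×1.6 + 30×3.6 = 348.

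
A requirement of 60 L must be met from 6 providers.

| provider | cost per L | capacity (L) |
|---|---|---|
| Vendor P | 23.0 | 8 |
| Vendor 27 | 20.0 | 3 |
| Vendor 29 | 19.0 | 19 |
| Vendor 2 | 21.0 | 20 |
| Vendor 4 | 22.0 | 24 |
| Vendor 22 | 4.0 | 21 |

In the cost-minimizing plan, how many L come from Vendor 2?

Cheapest first:
Vendor 22 at 4.0: take all 21 L — 39 still needed.
Vendor 29 at 19.0: take all 19 L — 20 still needed.
Take 3 from Vendor 27 at 20.0 — need 17 more.
Take 17 from Vendor 2 at 21.0 to finish.
Vendor 4, Vendor P: unused.

17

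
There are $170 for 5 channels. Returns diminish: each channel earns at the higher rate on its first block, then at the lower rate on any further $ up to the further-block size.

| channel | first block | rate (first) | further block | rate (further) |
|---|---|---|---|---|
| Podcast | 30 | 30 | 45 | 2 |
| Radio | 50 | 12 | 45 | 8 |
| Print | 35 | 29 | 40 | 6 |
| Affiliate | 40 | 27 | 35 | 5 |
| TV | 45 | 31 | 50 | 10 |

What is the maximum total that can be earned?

Order all 10 blocks by rate: TV/tier1 31 > Podcast/tier1 30 > Print/tier1 29 > Affiliate/tier1 27 > Radio/tier1 12 > TV/tier2 10 > Radio/tier2 8 > Print/tier2 6 > Affiliate/tier2 5 > Podcast/tier2 2.
TV/tier1 (31): +45 → 125 left.
Podcast tier1 at 30: fill all 30 → 95 left.
Fill Print tier1 block (35 at 29) → 60 left.
Affiliate tier1 at 27: fill all 40 → 20 left.
Radio/tier1: +20 of 50 at 12; pool empty.
Total = 31×45 + 30×30 + 29×35 + 27×40 + 12×20 = 4630.

4630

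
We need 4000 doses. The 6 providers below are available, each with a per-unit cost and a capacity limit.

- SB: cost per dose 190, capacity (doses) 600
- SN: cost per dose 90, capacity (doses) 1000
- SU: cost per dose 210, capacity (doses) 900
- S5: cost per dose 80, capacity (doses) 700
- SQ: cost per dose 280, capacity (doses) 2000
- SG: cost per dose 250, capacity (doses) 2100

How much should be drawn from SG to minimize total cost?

800

Cheapest first:
Take 700 from S5 at 80 ; need 3300 more.
SN (90): use full 1000 ; 2300 doses to go.
SB (190): use full 600 ; 1700 doses to go.
SU (210): use full 900 ; 800 doses to go.
SG at 250: take 800 of its 2100 ; requirement met.
SQ: unused.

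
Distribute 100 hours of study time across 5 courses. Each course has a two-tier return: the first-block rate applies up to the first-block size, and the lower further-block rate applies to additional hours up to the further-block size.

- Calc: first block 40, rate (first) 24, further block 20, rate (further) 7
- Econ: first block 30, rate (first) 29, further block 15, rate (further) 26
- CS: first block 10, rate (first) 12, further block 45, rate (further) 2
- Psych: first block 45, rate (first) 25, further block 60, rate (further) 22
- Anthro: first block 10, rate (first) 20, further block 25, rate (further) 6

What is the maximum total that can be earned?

2625

Treat each block as its own option and order by rate: Econ/first 29 > Econ/second 26 > Psych/first 25 > Calc/first 24 > Psych/second 22 > Anthro/first 20 > CS/first 12 > Calc/second 7 > Anthro/second 6 > CS/second 2.
Econ first at 29: fill all 30 — 70 left.
Fill Econ second block (15 at 26) — 55 left.
Psych first at 25: fill all 45 — 10 left.
Calc/first: +10 of 40 at 24; pool empty.
Total = 29×30 + 26×15 + 25×45 + 24×10 = 2625.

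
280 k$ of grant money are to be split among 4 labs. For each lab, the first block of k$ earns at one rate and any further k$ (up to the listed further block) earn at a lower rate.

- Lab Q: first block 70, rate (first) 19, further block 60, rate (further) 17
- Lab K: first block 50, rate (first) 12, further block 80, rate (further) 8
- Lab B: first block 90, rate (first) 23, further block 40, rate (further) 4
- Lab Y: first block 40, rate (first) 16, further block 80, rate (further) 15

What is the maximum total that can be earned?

Rank every tier by rate: Lab B/tier1 23 > Lab Q/tier1 19 > Lab Q/tier2 17 > Lab Y/tier1 16 > Lab Y/tier2 15 > Lab K/tier1 12 > Lab K/tier2 8 > Lab B/tier2 4.
Fill Lab B tier1 block (90 at 23) ; 190 left.
Lab Q/tier1 (19): +70 ; 120 left.
Lab Q tier2 at 17: fill all 60 ; 60 left.
Lab Y tier1 at 16: fill all 40 ; 20 left.
20 remain; put them into Lab Y tier2 at 15.
Total = 23×90 + 19×70 + 17×60 + 16×40 + 15×20 = 5360.

5360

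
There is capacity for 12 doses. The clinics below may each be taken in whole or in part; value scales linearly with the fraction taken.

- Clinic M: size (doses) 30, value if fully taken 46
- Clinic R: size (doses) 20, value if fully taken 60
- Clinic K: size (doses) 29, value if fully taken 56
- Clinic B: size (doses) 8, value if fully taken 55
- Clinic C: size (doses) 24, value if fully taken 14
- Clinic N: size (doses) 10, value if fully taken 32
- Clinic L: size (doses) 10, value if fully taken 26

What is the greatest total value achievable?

Best value per unit of size first: Clinic B 55/8≈6.88, Clinic N 32/10≈3.2, Clinic R 60/20≈3, Clinic L 26/10≈2.6, Clinic K 56/29≈1.93, Clinic M 46/30≈1.53, Clinic C 14/24≈0.583.
All 8 doses of Clinic B fit (value 55) → 4 remain.
Only 4 doses remain; take 4/10 of Clinic N for value 32×4/10 = 12.8.
Total value = 67.8.

67.8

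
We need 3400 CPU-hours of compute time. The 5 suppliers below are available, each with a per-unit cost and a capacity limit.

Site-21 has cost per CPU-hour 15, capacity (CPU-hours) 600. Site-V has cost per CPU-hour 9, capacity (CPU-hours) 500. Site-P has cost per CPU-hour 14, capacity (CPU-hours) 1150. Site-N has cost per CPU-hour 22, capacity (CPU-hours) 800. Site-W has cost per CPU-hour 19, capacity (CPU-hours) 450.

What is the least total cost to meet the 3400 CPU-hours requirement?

Cheapest first:
Site-V (9): use full 500 ; 2900 CPU-hours to go.
Site-P at 14: take all 1150 CPU-hours ; 1750 still needed.
Site-21 (15): use full 600 ; 1150 CPU-hours to go.
Take 450 from Site-W at 19 ; need 700 more.
Take 700 from Site-N at 22 to finish.
Cost = 500×9 + 1150×14 + 600×15 + 450×19 + 700×22 = 53550.

53550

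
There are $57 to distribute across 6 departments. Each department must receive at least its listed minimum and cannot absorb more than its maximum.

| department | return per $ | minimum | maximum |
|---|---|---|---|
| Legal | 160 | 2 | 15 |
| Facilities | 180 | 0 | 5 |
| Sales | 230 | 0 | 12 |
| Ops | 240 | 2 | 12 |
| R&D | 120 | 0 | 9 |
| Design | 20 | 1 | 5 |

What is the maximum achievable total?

Meeting every minimum uses 2+0+0+2+0+1 = 5 $, leaving 52.
Order the departments by return per $: Ops 240 > Sales 230 > Facilities 180 > Legal 160 > R&D 120 > Design 20.
Ops takes 10 more to reach its cap of 12 ; 42 left.
Sales: +12 to 12 (cap) ; 30 left.
Facilities: +5 to 5 (cap) ; 25 left.
Legal takes 13 more to reach its cap of 15 ; 12 left.
R&D: +9 to 9 (cap) ; 3 left.
Design: +3 (room for 4) → 4. Pool exhausted.
Total = 160×15 + 180×5 + 230×12 + 240×12 + 120×9 + 20×4 = 10100.

10100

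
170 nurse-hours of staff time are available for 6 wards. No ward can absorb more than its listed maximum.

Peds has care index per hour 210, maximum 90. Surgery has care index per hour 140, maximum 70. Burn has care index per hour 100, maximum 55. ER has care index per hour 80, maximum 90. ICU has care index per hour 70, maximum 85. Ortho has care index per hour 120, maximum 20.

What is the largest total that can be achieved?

29900

Order the wards by care index per hour: Peds 210 > Surgery 140 > Ortho 120 > Burn 100 > ER 80 > ICU 70.
Peds: +90 to 90 (cap) ; 80 left.
Give Surgery 70 to hit its cap of 70 ; 10 left.
Only 10 left; Ortho takes them to reach 10.
Total = 210×90 + 140×70 + 120×10 = 29900.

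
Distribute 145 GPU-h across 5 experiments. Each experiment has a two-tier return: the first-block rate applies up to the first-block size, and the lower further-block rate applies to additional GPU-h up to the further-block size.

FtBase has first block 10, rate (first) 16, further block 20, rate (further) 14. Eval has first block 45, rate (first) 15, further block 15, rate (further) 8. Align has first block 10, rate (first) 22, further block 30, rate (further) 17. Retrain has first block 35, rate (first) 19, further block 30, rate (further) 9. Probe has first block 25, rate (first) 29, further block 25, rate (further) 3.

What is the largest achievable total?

2805

Treat each block as its own option and order by rate: Probe/T1 29 > Align/T1 22 > Retrain/T1 19 > Align/T2 17 > FtBase/T1 16 > Eval/T1 15 > FtBase/T2 14 > Retrain/T2 9 > Eval/T2 8 > Probe/T2 3.
Fill Probe T1 block (25 at 29) — 120 left.
Fill Align T1 block (10 at 22) — 110 left.
Retrain T1 at 19: fill all 35 — 75 left.
Align/T2 (17): +30 — 45 left.
Fill FtBase T1 block (10 at 16) — 35 left.
35 remain; put them into Eval T1 at 15.
Total = 29×25 + 22×10 + 19×35 + 17×30 + 16×10 + 15×35 = 2805.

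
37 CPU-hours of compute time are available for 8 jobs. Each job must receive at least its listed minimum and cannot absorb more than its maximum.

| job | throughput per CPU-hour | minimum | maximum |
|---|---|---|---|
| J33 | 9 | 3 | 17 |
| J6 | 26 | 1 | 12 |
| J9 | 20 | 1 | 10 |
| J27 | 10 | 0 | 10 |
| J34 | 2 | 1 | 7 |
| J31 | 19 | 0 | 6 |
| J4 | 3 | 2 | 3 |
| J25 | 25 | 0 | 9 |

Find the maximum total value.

772

Meeting every minimum uses 3+1+1+0+1+0+2+0 = 8 CPU-hours, leaving 29.
Order the jobs by throughput per CPU-hour: J6 26 > J25 25 > J9 20 > J31 19 > J27 10 > J33 9 > J4 3 > J34 2.
Give J6 11 more to hit its cap of 12 → 18 left.
Give J25 9 more to hit its cap of 9 → 9 left.
Give J9 9 more to hit its cap of 10 → 0 left.
Total = 9×3 + 26×12 + 20×10 + 2×1 + 3×2 + 25×9 = 772.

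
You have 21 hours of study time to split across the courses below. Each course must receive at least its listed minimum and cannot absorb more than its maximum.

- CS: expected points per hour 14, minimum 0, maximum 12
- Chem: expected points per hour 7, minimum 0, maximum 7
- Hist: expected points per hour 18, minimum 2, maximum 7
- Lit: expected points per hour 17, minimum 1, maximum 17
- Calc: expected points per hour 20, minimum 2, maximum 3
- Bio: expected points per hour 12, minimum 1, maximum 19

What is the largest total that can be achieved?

368

Meeting every minimum uses 0+0+2+1+2+1 = 6 hours, leaving 15.
Highest expected points per hour first: Calc 20 > Hist 18 > Lit 17 > CS 14 > Bio 12 > Chem 7.
Calc takes 1 more to reach its cap of 3 — 14 left.
Give Hist 5 more to hit its cap of 7 — 9 left.
Lit has room for 16 more but only 9 remain, so it gets 10.
Total = 18×7 + 17×10 + 20×3 + 12×1 = 368.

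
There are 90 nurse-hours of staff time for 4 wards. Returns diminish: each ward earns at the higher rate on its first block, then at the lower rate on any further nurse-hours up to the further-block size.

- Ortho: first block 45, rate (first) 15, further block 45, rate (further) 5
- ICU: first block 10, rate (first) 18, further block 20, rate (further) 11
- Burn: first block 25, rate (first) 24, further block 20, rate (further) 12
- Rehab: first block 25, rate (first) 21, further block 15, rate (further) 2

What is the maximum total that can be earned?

1755

Treat each block as its own option and order by rate: Burn/first 24 > Rehab/first 21 > ICU/first 18 > Ortho/first 15 > Burn/second 12 > ICU/second 11 > Ortho/second 5 > Rehab/second 2.
Fill Burn first block (25 at 24) → 65 left.
Rehab/first (21): +25 → 40 left.
ICU first at 18: fill all 10 → 30 left.
Ortho first at 15: only 30 left, fill 30.
Total = 24×25 + 21×25 + 18×10 + 15×30 = 1755.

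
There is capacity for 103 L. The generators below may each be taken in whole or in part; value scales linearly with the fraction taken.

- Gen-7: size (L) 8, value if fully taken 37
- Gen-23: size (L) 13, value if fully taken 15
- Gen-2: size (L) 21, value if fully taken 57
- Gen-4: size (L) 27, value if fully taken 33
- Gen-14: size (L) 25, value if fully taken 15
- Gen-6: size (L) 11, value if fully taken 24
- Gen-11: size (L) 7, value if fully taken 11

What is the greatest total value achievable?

Sort by value density: Gen-7 37/8≈4.62, Gen-2 57/21≈2.71, Gen-6 24/11≈2.18, Gen-11 11/7≈1.57, Gen-4 33/27≈1.22, Gen-23 15/13≈1.15, Gen-14 15/25≈0.6.
Gen-7: take in full, 8 L for value 37 — 95 left.
All 21 L of Gen-2 fit (value 57) — 74 remain.
Gen-6: take in full, 11 L for value 24 — 63 left.
Take all of Gen-11 (7 L, value 11) — 56 L left.
Gen-4: take in full, 27 L for value 33 — 29 left.
All 13 L of Gen-23 fit (value 15) — 16 remain.
Only 16 L remain; take 16/25 of Gen-14 for value 15×16/25 = 9.6.
Total value = 186.6.

186.6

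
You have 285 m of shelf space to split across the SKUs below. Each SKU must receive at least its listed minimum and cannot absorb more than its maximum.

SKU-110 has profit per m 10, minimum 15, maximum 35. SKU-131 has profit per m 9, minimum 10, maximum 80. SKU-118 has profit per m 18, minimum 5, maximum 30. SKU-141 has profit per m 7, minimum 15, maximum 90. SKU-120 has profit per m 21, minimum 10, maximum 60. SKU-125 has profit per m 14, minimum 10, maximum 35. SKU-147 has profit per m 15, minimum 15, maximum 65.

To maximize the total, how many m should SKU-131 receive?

45

Meeting every minimum uses 15+10+5+15+10+10+15 = 80 m, leaving 205.
Rank by profit per m: SKU-120 21 > SKU-118 18 > SKU-147 15 > SKU-125 14 > SKU-110 10 > SKU-131 9 > SKU-141 7.
Give SKU-120 50 more to hit its cap of 60 → 155 left.
Give SKU-118 25 more to hit its cap of 30 → 130 left.
Give SKU-147 50 more to hit its cap of 65 → 80 left.
Give SKU-125 25 more to hit its cap of 35 → 55 left.
Give SKU-110 20 more to hit its cap of 35 → 35 left.
Only 35 left; SKU-131 takes them to reach 45.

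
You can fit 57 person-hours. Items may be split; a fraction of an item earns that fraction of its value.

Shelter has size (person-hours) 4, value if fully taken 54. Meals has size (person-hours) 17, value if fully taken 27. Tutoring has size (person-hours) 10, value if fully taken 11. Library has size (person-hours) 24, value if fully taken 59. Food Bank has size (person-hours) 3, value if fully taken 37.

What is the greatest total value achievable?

186.9

Sort by value density: Shelter 54/4≈13.5, Food Bank 37/3≈12.3, Library 59/24≈2.46, Meals 27/17≈1.59, Tutoring 11/10≈1.1.
Shelter: take in full, 4 person-hours for value 54 — 53 left.
All 3 person-hours of Food Bank fit (value 37) — 50 remain.
All 24 person-hours of Library fit (value 59) — 26 remain.
Take all of Meals (17 person-hours, value 27) — 9 person-hours left.
Only 9 person-hours remain; take 9/10 of Tutoring for value 11×9/10 = 9.9.
Total value = 186.9.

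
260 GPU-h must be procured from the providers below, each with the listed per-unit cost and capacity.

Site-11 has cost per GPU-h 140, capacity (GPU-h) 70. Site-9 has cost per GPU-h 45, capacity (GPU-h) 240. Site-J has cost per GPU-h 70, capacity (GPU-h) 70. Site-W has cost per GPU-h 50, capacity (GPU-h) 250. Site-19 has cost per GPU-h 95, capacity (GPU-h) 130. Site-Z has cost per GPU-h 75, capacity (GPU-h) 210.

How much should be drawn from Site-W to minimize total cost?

Use providers in increasing cost order.
Site-9 at 45: take all 240 GPU-h — 20 still needed.
Site-W at 50: take 20 of its 250 — requirement met.
Site-J, Site-Z, Site-19, Site-11: unused.

20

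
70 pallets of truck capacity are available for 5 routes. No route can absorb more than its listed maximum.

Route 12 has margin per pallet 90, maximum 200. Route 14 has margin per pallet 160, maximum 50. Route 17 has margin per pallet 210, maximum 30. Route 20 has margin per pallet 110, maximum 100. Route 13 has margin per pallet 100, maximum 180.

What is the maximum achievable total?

Order the routes by margin per pallet: Route 17 210 > Route 14 160 > Route 20 110 > Route 13 100 > Route 12 90.
Route 17 takes 30 to reach its cap of 30 — 40 left.
Route 14 has room for 50 but only 40 remain, so it gets 40.
Total = 160×40 + 210×30 = 12700.

12700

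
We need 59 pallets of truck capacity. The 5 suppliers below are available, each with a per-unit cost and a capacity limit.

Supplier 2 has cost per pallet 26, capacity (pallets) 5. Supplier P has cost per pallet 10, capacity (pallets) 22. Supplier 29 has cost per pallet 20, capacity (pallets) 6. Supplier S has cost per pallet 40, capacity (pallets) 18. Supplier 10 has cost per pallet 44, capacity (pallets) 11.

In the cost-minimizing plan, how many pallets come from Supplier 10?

Cheapest first:
Supplier P (10): use full 22 ; 37 pallets to go.
Supplier 29 at 20: take all 6 pallets ; 31 still needed.
Supplier 2 (26): use full 5 ; 26 pallets to go.
Take 18 from Supplier S at 40 ; need 8 more.
Take 8 from Supplier 10 at 44 to finish.

8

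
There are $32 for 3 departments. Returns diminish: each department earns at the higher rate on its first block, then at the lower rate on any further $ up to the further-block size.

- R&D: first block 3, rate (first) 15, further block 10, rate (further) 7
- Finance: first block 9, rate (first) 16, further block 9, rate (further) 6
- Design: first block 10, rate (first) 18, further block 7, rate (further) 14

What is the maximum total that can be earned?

488

Order all 6 blocks by rate: Design/T1 18 > Finance/T1 16 > R&D/T1 15 > Design/T2 14 > R&D/T2 7 > Finance/T2 6.
Fill Design T1 block (10 at 18) — 22 left.
Finance T1 at 16: fill all 9 — 13 left.
R&D/T1 (15): +3 — 10 left.
Design T2 at 14: fill all 7 — 3 left.
R&D/T2: +3 of 10 at 7; pool empty.
Total = 18×10 + 16×9 + 15×3 + 14×7 + 7×3 = 488.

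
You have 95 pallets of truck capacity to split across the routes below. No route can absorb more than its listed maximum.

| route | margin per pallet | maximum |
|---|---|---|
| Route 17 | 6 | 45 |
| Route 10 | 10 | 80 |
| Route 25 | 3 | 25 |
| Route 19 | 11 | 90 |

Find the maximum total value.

1040

Rank by margin per pallet: Route 19 11 > Route 10 10 > Route 17 6 > Route 25 3.
Give Route 19 90 to hit its cap of 90 → 5 left.
Only 5 left; Route 10 takes them to reach 5.
Total = 10×5 + 11×90 = 1040.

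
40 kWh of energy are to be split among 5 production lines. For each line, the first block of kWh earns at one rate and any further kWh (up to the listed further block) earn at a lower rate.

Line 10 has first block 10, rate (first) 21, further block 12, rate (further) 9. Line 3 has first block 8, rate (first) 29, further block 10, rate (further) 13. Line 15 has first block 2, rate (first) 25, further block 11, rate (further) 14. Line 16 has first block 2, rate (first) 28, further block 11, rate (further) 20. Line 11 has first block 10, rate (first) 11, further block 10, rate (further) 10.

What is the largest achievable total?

866

Treat each block as its own option and order by rate: Line 3/T1 29 > Line 16/T1 28 > Line 15/T1 25 > Line 10/T1 21 > Line 16/T2 20 > Line 15/T2 14 > Line 3/T2 13 > Line 11/T1 11 > Line 11/T2 10 > Line 10/T2 9.
Line 3 T1 at 29: fill all 8 — 32 left.
Line 16 T1 at 28: fill all 2 — 30 left.
Line 15 T1 at 25: fill all 2 — 28 left.
Line 10 T1 at 21: fill all 10 — 18 left.
Line 16/T2 (20): +11 — 7 left.
Line 15/T2: +7 of 11 at 14; pool empty.
Total = 29×8 + 28×2 + 25×2 + 21×10 + 20×11 + 14×7 = 866.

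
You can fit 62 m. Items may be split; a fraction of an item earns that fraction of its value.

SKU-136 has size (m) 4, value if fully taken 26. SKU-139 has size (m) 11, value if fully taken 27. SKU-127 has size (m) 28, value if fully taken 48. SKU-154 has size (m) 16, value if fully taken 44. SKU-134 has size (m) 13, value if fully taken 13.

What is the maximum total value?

Rank by value-to-size ratio: SKU-136 26/4≈6.5, SKU-154 44/16≈2.75, SKU-139 27/11≈2.45, SKU-127 48/28≈1.71, SKU-134 13/13≈1.
SKU-136: take in full, 4 m for value 26 → 58 left.
All 16 m of SKU-154 fit (value 44) → 42 remain.
SKU-139: take in full, 11 m for value 27 → 31 left.
SKU-127: take in full, 28 m for value 48 → 3 left.
Fill the last 3 m with part of SKU-134: 3/13 of it earns 3.
Total value = 148.

148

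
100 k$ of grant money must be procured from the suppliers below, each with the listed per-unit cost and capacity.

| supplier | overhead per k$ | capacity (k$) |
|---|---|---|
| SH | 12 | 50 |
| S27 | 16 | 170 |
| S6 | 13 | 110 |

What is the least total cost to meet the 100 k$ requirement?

1250

Use suppliers in increasing cost order.
Take 50 from SH at 12 ; need 50 more.
S6 at 13: take 50 of its 110 ; requirement met.
S27: unused.
Cost = 50×12 + 50×13 = 1250.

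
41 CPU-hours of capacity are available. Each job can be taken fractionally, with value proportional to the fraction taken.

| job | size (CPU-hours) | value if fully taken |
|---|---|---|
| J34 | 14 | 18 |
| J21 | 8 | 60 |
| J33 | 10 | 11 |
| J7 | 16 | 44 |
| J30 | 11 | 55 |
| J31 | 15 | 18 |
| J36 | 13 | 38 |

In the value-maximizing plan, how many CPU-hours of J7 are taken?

9

Best value per unit of size first: J21 60/8≈7.5, J30 55/11≈5, J36 38/13≈2.92, J7 44/16≈2.75, J34 18/14≈1.29, J31 18/15≈1.2, J33 11/10≈1.1.
Take all of J21 (8 CPU-hours, value 60) — 33 CPU-hours left.
All 11 CPU-hours of J30 fit (value 55) — 22 remain.
J36: take in full, 13 CPU-hours for value 38 — 9 left.
Only 9 CPU-hours remain; take 9/16 of J7 for value 44×9/16 = 24.75.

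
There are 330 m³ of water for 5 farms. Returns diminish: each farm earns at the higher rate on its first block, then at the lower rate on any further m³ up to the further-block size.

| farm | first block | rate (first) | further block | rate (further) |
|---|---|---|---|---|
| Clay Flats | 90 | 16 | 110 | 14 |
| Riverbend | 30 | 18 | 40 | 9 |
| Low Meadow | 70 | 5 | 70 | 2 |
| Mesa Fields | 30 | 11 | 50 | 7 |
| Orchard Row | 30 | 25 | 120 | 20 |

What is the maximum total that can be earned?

5970

Order all 10 blocks by rate: Orchard Row/first 25 > Orchard Row/second 20 > Riverbend/first 18 > Clay Flats/first 16 > Clay Flats/second 14 > Mesa Fields/first 11 > Riverbend/second 9 > Mesa Fields/second 7 > Low Meadow/first 5 > Low Meadow/second 2.
Orchard Row/first (25): +30 ; 300 left.
Fill Orchard Row second block (120 at 20) ; 180 left.
Riverbend/first (18): +30 ; 150 left.
Fill Clay Flats first block (90 at 16) ; 60 left.
Clay Flats/second: +60 of 110 at 14; pool empty.
Total = 25×30 + 20×120 + 18×30 + 16×90 + 14×60 = 5970.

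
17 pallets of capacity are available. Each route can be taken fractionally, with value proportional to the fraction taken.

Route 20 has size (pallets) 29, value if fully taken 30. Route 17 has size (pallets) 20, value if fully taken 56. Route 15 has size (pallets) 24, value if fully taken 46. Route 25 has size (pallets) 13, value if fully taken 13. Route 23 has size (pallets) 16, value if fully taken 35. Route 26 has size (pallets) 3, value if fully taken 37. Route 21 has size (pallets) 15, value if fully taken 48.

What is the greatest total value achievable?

Rank by value-to-size ratio: Route 26 37/3≈12.3, Route 21 48/15≈3.2, Route 17 56/20≈2.8, Route 23 35/16≈2.19, Route 15 46/24≈1.92, Route 20 30/29≈1.03, Route 25 13/13≈1.
Take all of Route 26 (3 pallets, value 37) ; 14 pallets left.
Fill the last 14 pallets with part of Route 21: 14/15 of it earns 44.8.
Total value = 81.8.

81.8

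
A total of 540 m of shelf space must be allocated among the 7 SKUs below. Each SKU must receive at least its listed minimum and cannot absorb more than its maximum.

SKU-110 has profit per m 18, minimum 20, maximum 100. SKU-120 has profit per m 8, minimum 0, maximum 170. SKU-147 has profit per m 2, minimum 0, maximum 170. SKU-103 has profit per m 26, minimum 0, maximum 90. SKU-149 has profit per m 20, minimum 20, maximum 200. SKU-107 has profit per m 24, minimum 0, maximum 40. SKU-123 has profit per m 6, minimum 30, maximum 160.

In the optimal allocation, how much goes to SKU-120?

Meeting every minimum uses 20+0+0+0+20+0+30 = 70 m, leaving 470.
Order the SKUs by profit per m: SKU-103 26 > SKU-107 24 > SKU-149 20 > SKU-110 18 > SKU-120 8 > SKU-123 6 > SKU-147 2.
Give SKU-103 90 more to hit its cap of 90 ; 380 left.
Give SKU-107 40 more to hit its cap of 40 ; 340 left.
SKU-149 takes 180 more to reach its cap of 200 ; 160 left.
Give SKU-110 80 more to hit its cap of 100 ; 80 left.
SKU-120: +80 (room for 170) → 80. Pool exhausted.

80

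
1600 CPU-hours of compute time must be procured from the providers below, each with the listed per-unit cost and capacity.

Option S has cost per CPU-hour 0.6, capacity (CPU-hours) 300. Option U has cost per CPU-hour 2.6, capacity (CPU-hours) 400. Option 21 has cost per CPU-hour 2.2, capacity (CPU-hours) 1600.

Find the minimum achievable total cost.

3040

Cheapest first:
Option S at 0.6: take all 300 CPU-hours → 1300 still needed.
Option 21 at 2.2: take 1300 of its 1600 → requirement met.
Option U: unused.
Cost = 300×0.6 + 1300×2.2 = 3040.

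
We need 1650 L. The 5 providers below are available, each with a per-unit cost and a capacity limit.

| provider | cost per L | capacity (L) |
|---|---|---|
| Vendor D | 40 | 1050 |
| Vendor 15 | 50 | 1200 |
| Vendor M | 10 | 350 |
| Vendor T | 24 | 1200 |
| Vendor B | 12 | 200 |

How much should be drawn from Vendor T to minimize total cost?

1100

Cheapest first:
Take 350 from Vendor M at 10 → need 1300 more.
Vendor B at 12: take all 200 L → 1100 still needed.
Take 1100 from Vendor T at 24 to finish.
Vendor D, Vendor 15: unused.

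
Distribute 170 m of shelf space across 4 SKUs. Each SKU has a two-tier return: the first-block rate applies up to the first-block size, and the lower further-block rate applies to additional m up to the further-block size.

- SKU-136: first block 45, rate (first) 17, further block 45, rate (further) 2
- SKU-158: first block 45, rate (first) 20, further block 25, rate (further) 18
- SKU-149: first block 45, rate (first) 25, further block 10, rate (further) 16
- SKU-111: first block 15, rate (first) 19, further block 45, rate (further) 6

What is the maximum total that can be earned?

Order all 8 blocks by rate: SKU-149/first 25 > SKU-158/first 20 > SKU-111/first 19 > SKU-158/second 18 > SKU-136/first 17 > SKU-149/second 16 > SKU-111/second 6 > SKU-136/second 2.
SKU-149 first at 25: fill all 45 → 125 left.
Fill SKU-158 first block (45 at 20) → 80 left.
SKU-111/first (19): +15 → 65 left.
SKU-158/second (18): +25 → 40 left.
SKU-136 first at 17: only 40 left, fill 40.
Total = 25×45 + 20×45 + 19×15 + 18×25 + 17×40 = 3440.

3440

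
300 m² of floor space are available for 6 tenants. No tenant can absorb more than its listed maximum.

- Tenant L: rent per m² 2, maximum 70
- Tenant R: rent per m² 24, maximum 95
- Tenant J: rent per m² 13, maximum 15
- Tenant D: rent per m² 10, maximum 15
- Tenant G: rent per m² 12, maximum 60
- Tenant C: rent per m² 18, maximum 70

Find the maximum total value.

Rank by rent per m²: Tenant R 24 > Tenant C 18 > Tenant J 13 > Tenant G 12 > Tenant D 10 > Tenant L 2.
Tenant R: +95 to 95 (cap) ; 205 left.
Give Tenant C 70 to hit its cap of 70 ; 135 left.
Give Tenant J 15 to hit its cap of 15 ; 120 left.
Tenant G: +60 to 60 (cap) ; 60 left.
Give Tenant D 15 to hit its cap of 15 ; 45 left.
Only 45 left; Tenant L takes them to reach 45.
Total = 2×45 + 24×95 + 13×15 + 10×15 + 12×60 + 18×70 = 4695.

4695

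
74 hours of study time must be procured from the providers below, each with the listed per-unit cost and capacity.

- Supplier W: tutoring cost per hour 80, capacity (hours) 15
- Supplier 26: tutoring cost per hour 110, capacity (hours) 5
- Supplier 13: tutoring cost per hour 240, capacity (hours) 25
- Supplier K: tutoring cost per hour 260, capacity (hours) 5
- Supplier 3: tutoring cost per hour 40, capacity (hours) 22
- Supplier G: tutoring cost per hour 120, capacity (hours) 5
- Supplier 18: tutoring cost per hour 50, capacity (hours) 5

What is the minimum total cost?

8760

Use providers in increasing cost order.
Take 22 from Supplier 3 at 40 → need 52 more.
Supplier 18 (50): use full 5 → 47 hours to go.
Supplier W (80): use full 15 → 32 hours to go.
Supplier 26 at 110: take all 5 hours → 27 still needed.
Supplier G at 120: take all 5 hours → 22 still needed.
Supplier 13 (240): take the remaining 22 → done.
Supplier K: unused.
Cost = 22×40 + 5×50 + 15×80 + 5×110 + 5×120 + 22×240 = 8760.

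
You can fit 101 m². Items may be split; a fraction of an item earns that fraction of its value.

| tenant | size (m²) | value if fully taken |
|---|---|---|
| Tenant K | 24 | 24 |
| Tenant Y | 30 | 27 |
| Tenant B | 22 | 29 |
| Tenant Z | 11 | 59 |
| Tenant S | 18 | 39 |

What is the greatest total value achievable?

174.4

Sort by value density: Tenant Z 59/11≈5.36, Tenant S 39/18≈2.17, Tenant B 29/22≈1.32, Tenant K 24/24≈1, Tenant Y 27/30≈0.9.
Take all of Tenant Z (11 m², value 59) — 90 m² left.
Take all of Tenant S (18 m², value 39) — 72 m² left.
Tenant B: take in full, 22 m² for value 29 — 50 left.
Take all of Tenant K (24 m², value 24) — 26 m² left.
Only 26 m² remain; take 26/30 of Tenant Y for value 27×26/30 = 23.4.
Total value = 174.4.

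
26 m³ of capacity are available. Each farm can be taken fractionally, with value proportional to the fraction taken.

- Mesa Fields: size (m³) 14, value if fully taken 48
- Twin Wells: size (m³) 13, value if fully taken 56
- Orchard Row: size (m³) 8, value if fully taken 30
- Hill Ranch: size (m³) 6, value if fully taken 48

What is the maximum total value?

130.25

Rank by value-to-size ratio: Hill Ranch 48/6≈8, Twin Wells 56/13≈4.31, Orchard Row 30/8≈3.75, Mesa Fields 48/14≈3.43.
All 6 m³ of Hill Ranch fit (value 48) ; 20 remain.
Twin Wells: take in full, 13 m³ for value 56 ; 7 left.
Fill the last 7 m³ with part of Orchard Row: 7/8 of it earns 26.25.
Total value = 130.25.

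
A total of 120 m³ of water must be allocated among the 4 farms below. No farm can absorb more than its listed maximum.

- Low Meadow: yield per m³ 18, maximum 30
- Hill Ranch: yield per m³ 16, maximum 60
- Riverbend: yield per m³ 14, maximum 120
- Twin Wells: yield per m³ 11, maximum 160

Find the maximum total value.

Order the farms by yield per m³: Low Meadow 18 > Hill Ranch 16 > Riverbend 14 > Twin Wells 11.
Give Low Meadow 30 to hit its cap of 30 ; 90 left.
Hill Ranch takes 60 to reach its cap of 60 ; 30 left.
Riverbend: +30 (room for 120) → 30. Pool exhausted.
Total = 18×30 + 16×60 + 14×30 = 1920.

1920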